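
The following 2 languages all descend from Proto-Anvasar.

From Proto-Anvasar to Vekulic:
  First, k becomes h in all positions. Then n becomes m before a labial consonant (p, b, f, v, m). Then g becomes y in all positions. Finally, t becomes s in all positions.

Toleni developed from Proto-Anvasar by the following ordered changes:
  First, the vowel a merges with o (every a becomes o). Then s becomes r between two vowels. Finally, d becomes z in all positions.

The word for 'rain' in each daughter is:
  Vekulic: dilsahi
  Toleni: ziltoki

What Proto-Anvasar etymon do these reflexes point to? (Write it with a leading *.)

Position 4: Vekulic has s, Toleni has t. Toleni preserves t here (none of its changes turn any other segment into t), so the proto-segment is *t.
Position 5: Vekulic has a, Toleni has o. Vekulic preserves a here (none of its changes turn any other segment into a), so the proto-segment is *a.
Continuing position by position gives *diltaki; check it forward:
Vekulic: *diltaki > diltahi > dilsahi  (by unconditioned shift, unconditioned shift)
Toleni: *diltaki > diltoki > ziltoki  (by vowel merger, unconditioned shift)
Only *diltaki yields all of Vekulic dilsahi, Toleni ziltoki.

*diltaki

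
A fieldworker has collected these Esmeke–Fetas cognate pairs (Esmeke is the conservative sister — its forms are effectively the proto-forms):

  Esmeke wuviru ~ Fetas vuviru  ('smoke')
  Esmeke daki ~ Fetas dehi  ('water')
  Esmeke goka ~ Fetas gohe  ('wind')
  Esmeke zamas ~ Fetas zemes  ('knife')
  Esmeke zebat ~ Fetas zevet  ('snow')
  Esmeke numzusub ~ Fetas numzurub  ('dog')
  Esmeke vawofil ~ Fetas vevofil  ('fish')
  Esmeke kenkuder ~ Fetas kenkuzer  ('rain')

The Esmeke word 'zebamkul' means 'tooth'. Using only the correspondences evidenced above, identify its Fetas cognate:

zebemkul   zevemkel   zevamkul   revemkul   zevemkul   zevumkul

zevemkul

zebat ~ zevet — Esmeke b corresponds to Fetas v between vowels (before a back vowel).
zamas ~ zemes — Esmeke a corresponds to Fetas e after a consonant, before a nasal.
Applying these to Esmeke 'zebamkul':
  zebamkul → zevamkul   (b→v between vowels (before a back vowel))
  zevamkul → zevemkul   (a→e after a consonant, before a nasal)
So the Fetas cognate is 'zevemkul'.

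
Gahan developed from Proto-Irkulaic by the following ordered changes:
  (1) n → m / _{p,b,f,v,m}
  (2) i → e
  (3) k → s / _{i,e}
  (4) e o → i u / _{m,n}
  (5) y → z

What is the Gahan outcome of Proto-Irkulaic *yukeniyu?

zusinezu

Gahan: start from *yukeniyu.
  rule 1: no change — yukeniyu
  rule 2 (vowel merger): yukeniyu → yukeneyu
  rule 3 (palatalisation): yukeneyu → yuseneyu
  rule 4 (pre-nasal raising): yuseneyu → yusineyu
  rule 5 (unconditioned shift): yusineyu → zusinezu
  ⇒ Gahan zusinezu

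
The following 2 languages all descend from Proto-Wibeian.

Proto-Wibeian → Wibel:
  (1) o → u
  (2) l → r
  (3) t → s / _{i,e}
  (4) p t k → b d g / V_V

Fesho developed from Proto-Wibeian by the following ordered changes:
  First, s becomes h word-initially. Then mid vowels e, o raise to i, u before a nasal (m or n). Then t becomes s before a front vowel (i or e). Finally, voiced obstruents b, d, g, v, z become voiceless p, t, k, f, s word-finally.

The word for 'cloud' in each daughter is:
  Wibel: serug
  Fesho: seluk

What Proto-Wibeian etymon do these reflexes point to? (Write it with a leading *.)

*telug

Position 5: Wibel has g, Fesho has k. Taking the neighbouring segments as reconstructed: Wibel g can only go back to *g; Fesho k could go back to *k or *g — the one source consistent with every daughter is *g.
Position 3: Wibel has r, Fesho has l. Fesho preserves l here (none of its changes turn any other segment into l), so the proto-segment is *l.
Position 1: Wibel has s, Fesho has s. Taking the neighbouring segments as reconstructed: Wibel s could go back to *t or *s; Fesho s can only go back to *t — the one source consistent with every daughter is *t.
Continuing position by position gives *telug; check it forward:
Wibel: start from *telug.
  rule 1: no change — telug
  rule 2 (unconditioned shift): telug → terug
  rule 3 (palatalisation): terug → serug
  rule 4: no change — serug
  ⇒ Wibel serug
Fesho: *telug > selug > seluk  (by palatalisation, final devoicing)
No other proto-form is consistent with every reflex, so the reconstruction is *telug.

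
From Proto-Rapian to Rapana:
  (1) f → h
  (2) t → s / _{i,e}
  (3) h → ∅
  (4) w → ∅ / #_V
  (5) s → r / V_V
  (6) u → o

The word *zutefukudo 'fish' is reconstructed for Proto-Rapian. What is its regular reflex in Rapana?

zoreokodo

Rapana: *zutefukudo > zutehukudo > zusehukudo > zuseukudo > zureukudo > zoreokodo  (by unconditioned shift, palatalisation, h-loss, rhotacism, vowel merger)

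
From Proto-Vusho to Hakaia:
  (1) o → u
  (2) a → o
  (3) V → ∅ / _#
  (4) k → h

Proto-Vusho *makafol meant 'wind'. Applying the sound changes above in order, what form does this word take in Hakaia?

Hakaia: *makafol
  makafol → makaful   [vowel merger]
  makaful → mokoful   [vowel merger]
  mokoful (rule 3 does not apply)
  mokoful → mohoful   [unconditioned shift]
  giving Hakaia mohoful.

mohoful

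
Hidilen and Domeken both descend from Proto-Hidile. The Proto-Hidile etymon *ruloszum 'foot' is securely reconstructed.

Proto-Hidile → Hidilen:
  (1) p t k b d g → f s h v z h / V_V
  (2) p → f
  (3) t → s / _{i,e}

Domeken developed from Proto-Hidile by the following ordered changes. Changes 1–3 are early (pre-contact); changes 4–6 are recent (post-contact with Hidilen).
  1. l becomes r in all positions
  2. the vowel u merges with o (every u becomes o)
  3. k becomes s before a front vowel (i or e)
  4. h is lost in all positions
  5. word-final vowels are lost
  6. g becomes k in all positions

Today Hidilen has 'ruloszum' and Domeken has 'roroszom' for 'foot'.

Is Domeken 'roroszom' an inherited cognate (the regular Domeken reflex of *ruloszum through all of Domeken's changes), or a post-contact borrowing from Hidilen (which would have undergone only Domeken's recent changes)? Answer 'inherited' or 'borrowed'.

If inherited, *ruloszum would pass through all of Domeken's changes:
Domeken: *ruloszum
  ruloszum → ruroszum   [unconditioned shift]
  ruroszum → roroszom   [vowel merger]
  roroszom (rule 3 does not apply)
  roroszom (rule 4 does not apply)
  roroszom (rule 5 does not apply)
  roroszom (rule 6 does not apply)
  giving Domeken roroszom.
If borrowed from Hidilen 'ruloszum' after the early changes, it would undergo only the recent ones:
  rule 4 (h-loss): no change (ruloszum)
  rule 5 (apocope): no change (ruloszum)
  rule 6 (unconditioned shift): no change (ruloszum)
  ⇒ as a loan: ruloszum
Domeken 'roroszom' matches the inherited outcome exactly, so it is an inherited cognate, not a loan.

inherited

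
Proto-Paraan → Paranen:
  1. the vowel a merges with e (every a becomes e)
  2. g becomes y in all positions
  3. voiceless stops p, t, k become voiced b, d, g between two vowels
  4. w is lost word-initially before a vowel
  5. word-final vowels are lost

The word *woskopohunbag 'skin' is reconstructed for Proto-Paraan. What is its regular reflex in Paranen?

oskobohunbey

Paranen: start from *woskopohunbag.
  rule 1 (vowel merger): woskopohunbag → woskopohunbeg
  rule 2 (unconditioned shift): woskopohunbeg → woskopohunbey
  rule 3 (intervocalic voicing): woskopohunbey → woskobohunbey
  rule 4 (glide loss): woskobohunbey → oskobohunbey
  rule 5: no change — oskobohunbey
  ⇒ Paranen oskobohunbey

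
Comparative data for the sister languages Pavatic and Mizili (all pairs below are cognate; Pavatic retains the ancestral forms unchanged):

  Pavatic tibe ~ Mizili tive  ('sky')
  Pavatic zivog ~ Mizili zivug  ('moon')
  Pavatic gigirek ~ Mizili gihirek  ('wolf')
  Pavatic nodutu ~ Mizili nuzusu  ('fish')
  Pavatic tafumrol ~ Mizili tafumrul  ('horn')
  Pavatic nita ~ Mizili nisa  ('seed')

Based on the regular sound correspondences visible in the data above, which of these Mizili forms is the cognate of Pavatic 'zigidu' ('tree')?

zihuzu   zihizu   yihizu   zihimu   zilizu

zihizu

gigirek ~ gihirek — Pavatic g corresponds to Mizili h between vowels (before a front vowel).
nodutu ~ nuzusu — Pavatic d corresponds to Mizili z between vowels (before a back vowel).
Applying these to Pavatic 'zigidu':
  zigidu → zihidu   (g→h between vowels (before a front vowel))
  zihidu → zihizu   (d→z between vowels (before a back vowel))
So the Mizili cognate is 'zihizu'.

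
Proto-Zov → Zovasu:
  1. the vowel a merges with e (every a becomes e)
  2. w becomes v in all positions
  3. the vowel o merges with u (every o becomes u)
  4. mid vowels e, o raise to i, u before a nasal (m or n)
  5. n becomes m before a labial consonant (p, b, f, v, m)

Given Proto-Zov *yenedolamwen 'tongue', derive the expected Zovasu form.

yinedulimvin

Zovasu: *yenedolamwen
  yenedolamwen → yenedolemwen   [vowel merger]
  yenedolemwen → yenedolemven   [unconditioned shift]
  yenedolemven → yenedulemven   [vowel merger]
  yenedulemven → yinedulimvin   [pre-nasal raising]
  yinedulimvin (rule 5 does not apply)
  giving Zovasu yinedulimvin.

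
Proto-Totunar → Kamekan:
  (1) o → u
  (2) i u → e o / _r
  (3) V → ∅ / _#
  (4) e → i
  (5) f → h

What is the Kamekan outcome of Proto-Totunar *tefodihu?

tihudih

Kamekan: start from *tefodihu.
  rule 1 (vowel merger): tefodihu → tefudihu
  rule 2: no change — tefudihu
  rule 3 (apocope): tefudihu → tefudih
  rule 4 (vowel merger): tefudih → tifudih
  rule 5 (unconditioned shift): tifudih → tihudih
  ⇒ Kamekan tihudih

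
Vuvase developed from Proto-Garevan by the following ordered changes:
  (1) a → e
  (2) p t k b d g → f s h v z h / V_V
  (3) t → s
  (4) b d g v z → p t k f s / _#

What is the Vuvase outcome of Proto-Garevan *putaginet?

Vuvase: *putaginet > puteginet > pusehinet > pusehines  (by vowel merger, intervocalic lenition, unconditioned shift)

pusehines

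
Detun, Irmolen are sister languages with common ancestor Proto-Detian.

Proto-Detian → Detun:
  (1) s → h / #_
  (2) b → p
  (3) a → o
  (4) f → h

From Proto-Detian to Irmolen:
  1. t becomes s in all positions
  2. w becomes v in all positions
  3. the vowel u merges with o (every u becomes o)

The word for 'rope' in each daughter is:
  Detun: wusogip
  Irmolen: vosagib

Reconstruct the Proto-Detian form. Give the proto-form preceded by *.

Position 1: Detun has w, Irmolen has v. Detun preserves w here (none of its changes turn any other segment into w), so the proto-segment is *w.
Position 7: Detun has p, Irmolen has b. Irmolen preserves b here (none of its changes turn any other segment into b), so the proto-segment is *b.
Position 4: Detun has o, Irmolen has a. Irmolen preserves a here (none of its changes turn any other segment into a), so the proto-segment is *a.
Continuing position by position gives *wusagib; check it forward:
Detun: start from *wusagib.
  rule 1: no change — wusagib
  rule 2 (unconditioned shift): wusagib → wusagip
  rule 3 (vowel merger): wusagip → wusogip
  rule 4: no change — wusogip
  ⇒ Detun wusogip
Irmolen: *wusagib
  wusagib (rule 1 does not apply)
  wusagib → vusagib   [unconditioned shift]
  vusagib → vosagib   [vowel merger]
  giving Irmolen vosagib.
Only *wusagib yields all of Detun wusogip, Irmolen vosagib.

*wusagib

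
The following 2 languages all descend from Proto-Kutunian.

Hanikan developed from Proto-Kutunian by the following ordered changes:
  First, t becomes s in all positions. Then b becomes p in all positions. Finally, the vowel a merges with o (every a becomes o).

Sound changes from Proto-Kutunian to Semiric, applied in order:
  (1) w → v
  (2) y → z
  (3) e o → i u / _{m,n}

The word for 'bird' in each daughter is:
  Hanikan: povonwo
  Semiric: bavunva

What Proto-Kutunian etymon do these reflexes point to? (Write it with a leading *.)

Position 6: Hanikan has w, Semiric has v. Hanikan preserves w here (none of its changes turn any other segment into w), so the proto-segment is *w.
Position 7: Hanikan has o, Semiric has a. Semiric preserves a here (none of its changes turn any other segment into a), so the proto-segment is *a.
Continuing position by position gives *bavonwa; check it forward:
Hanikan: *bavonwa
  bavonwa (rule 1 does not apply)
  bavonwa → pavonwa   [unconditioned shift]
  pavonwa → povonwo   [vowel merger]
  giving Hanikan povonwo.
Semiric: start from *bavonwa.
  rule 1 (unconditioned shift): bavonwa → bavonva
  rule 2: no change — bavonva
  rule 3 (pre-nasal raising): bavonva → bavunva
  ⇒ Semiric bavunva
No other proto-form is consistent with every reflex, so the reconstruction is *bavonwa.

*bavonwa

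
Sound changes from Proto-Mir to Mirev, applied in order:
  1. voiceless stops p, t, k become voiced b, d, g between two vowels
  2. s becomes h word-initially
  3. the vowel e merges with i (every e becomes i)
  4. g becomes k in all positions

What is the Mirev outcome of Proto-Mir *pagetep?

pakidip

Mirev: start from *pagetep.
  rule 1 (intervocalic voicing): pagetep → pagedep
  rule 2: no change — pagedep
  rule 3 (vowel merger): pagedep → pagidip
  rule 4 (unconditioned shift): pagidip → pakidip
  ⇒ Mirev pakidip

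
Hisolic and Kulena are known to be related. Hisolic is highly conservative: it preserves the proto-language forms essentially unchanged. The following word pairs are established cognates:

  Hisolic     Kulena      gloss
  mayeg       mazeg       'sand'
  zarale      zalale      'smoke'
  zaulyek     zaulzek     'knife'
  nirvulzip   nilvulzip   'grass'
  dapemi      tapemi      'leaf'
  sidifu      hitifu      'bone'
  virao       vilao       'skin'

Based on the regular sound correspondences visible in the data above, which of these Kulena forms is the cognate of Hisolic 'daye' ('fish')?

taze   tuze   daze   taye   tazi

dapemi ~ tapemi — Hisolic d corresponds to Kulena t word-initially before a back vowel.
mayeg ~ mazeg — Hisolic y corresponds to Kulena z between vowels (before a front vowel).
Applying these to Hisolic 'daye':
  daye → taye   (d→t word-initially before a back vowel)
  taye → taze   (y→z between vowels (before a front vowel))
So the Kulena cognate is 'taze'.

taze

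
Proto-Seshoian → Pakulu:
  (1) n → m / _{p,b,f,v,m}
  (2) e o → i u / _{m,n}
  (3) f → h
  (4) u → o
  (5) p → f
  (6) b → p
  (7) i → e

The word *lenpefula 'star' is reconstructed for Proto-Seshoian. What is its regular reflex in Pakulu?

lemfehola

Pakulu: *lenpefula > lempefula > limpefula > limpehula > limpehola > limfehola > lemfehola  (by nasal place assimilation, pre-nasal raising, unconditioned shift, vowel merger, unconditioned shift, vowel merger)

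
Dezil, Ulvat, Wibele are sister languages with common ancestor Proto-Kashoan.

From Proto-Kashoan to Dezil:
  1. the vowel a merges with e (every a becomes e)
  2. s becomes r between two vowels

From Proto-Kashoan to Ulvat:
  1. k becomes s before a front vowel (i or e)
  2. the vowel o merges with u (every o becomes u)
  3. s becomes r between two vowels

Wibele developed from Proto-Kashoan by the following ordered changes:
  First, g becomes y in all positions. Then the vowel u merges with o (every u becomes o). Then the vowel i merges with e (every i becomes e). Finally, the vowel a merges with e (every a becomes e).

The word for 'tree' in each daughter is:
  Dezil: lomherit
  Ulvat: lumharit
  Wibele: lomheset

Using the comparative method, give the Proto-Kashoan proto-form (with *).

Position 6: Dezil has r, Ulvat has r, Wibele has s. Wibele preserves s here (none of its changes turn any other segment into s), so the proto-segment is *s.
Position 7: Dezil has i, Ulvat has i, Wibele has e. Dezil preserves i here (none of its changes turn any other segment into i), so the proto-segment is *i.
Position 5: Dezil has e, Ulvat has a, Wibele has e. Ulvat preserves a here (none of its changes turn any other segment into a), so the proto-segment is *a.
Verify the candidate proto-form against each daughter:
Dezil: *lomhasit
  lomhasit → lomhesit   [vowel merger]
  lomhesit → lomherit   [rhotacism]
  giving Dezil lomherit.
Ulvat: start from *lomhasit.
  rule 1: no change — lomhasit
  rule 2 (vowel merger): lomhasit → lumhasit
  rule 3 (rhotacism): lumhasit → lumharit
  ⇒ Ulvat lumharit
Wibele: *lomhasit
  lomhasit (rule 1 does not apply)
  lomhasit (rule 2 does not apply)
  lomhasit → lomhaset   [vowel merger]
  lomhaset → lomheset   [vowel merger]
  giving Wibele lomheset.
*lomhasit is the unique common source.

*lomhasit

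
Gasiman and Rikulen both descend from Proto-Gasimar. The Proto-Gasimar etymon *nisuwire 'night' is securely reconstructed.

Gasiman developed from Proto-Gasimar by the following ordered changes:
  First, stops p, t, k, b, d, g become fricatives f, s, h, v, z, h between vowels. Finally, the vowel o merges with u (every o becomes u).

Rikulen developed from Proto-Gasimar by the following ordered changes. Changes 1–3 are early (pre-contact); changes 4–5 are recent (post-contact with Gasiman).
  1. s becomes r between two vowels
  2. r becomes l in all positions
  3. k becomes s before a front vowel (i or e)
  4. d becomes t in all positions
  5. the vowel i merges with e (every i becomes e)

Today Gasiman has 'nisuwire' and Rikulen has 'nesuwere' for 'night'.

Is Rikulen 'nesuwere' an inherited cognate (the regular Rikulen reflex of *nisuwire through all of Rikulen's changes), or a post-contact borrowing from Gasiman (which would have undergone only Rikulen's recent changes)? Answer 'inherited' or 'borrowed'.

If inherited, *nisuwire would pass through all of Rikulen's changes:
Rikulen: *nisuwire > niruwire > niluwile > neluwele  (by rhotacism, unconditioned shift, vowel merger)
If borrowed from Gasiman 'nisuwire' after the early changes, it would undergo only the recent ones:
  rule 4 (unconditioned shift): no change (nisuwire)
  rule 5 (vowel merger): nisuwire → nesuwere
  ⇒ as a loan: nesuwere
Rikulen 'nesuwere' matches the loan outcome 'nesuwere', not the inherited 'neluwele' — it skipped the early Rikulen changes, so it was borrowed from Gasiman.

borrowed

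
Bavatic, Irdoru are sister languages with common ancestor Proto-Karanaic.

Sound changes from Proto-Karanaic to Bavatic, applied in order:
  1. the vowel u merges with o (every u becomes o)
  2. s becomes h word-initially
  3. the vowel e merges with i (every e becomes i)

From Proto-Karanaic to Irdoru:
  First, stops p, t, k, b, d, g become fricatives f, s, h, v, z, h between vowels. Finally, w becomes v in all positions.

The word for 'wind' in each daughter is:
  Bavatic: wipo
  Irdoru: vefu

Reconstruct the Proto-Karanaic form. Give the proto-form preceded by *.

*wepu

Position 4: Bavatic has o, Irdoru has u. Irdoru preserves u here (none of its changes turn any other segment into u), so the proto-segment is *u.
Position 2: Bavatic has i, Irdoru has e. Irdoru preserves e here (none of its changes turn any other segment into e), so the proto-segment is *e.
Position 1: Bavatic has w, Irdoru has v. Bavatic preserves w here (none of its changes turn any other segment into w), so the proto-segment is *w.
This points to *wepu. Verify forward in each daughter:
Bavatic: *wepu > wepo > wipo  (by vowel merger, vowel merger)
Irdoru: start from *wepu.
  rule 1 (intervocalic lenition): wepu → wefu
  rule 2 (unconditioned shift): wefu → vefu
  ⇒ Irdoru vefu
No other proto-form is consistent with every reflex, so the reconstruction is *wepu.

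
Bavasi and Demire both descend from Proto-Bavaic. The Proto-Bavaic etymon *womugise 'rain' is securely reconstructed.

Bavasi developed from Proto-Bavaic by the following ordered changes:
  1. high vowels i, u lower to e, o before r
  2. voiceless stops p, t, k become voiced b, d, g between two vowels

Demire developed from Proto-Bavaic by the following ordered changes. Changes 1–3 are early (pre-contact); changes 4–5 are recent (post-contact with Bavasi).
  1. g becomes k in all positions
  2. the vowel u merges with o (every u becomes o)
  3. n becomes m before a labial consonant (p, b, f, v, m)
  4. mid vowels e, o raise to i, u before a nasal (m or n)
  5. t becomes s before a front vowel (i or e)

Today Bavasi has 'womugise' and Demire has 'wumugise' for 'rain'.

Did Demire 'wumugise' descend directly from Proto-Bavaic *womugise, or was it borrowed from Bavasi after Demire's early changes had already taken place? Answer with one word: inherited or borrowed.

borrowed

If inherited, *womugise would pass through all of Demire's changes:
Demire: *womugise > womukise > womokise > wumokise  (by unconditioned shift, vowel merger, pre-nasal raising)
If borrowed from Bavasi 'womugise' after the early changes, it would undergo only the recent ones:
  rule 4 (pre-nasal raising): womugise → wumugise
  rule 5 (palatalisation): no change (wumugise)
  ⇒ as a loan: wumugise
Demire 'wumugise' matches the loan outcome 'wumugise', not the inherited 'wumokise' — it skipped the early Demire changes, so it was borrowed from Bavasi.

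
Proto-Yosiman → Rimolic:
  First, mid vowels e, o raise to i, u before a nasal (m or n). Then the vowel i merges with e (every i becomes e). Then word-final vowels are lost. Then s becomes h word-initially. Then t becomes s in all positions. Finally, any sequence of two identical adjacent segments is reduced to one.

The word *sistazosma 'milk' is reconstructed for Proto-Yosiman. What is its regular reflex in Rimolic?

Rimolic: *sistazosma > sestazosma > sestazosm > hestazosm > hessazosm > hesazosm  (by vowel merger, apocope, debuccalisation, unconditioned shift, degemination)

hesazosm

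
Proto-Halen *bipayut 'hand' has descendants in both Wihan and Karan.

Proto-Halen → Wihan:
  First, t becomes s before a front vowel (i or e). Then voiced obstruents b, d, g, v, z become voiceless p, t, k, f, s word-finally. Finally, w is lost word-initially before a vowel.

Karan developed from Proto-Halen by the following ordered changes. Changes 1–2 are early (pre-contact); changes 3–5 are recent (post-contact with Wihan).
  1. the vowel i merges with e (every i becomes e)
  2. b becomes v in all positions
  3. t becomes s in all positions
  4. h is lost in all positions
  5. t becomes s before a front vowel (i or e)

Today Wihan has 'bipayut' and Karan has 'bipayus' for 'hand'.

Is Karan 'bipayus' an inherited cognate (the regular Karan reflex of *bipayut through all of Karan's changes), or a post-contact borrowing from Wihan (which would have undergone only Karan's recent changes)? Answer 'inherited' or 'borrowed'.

borrowed

If inherited, *bipayut would pass through all of Karan's changes:
Karan: start from *bipayut.
  rule 1 (vowel merger): bipayut → bepayut
  rule 2 (unconditioned shift): bepayut → vepayut
  rule 3 (unconditioned shift): vepayut → vepayus
  rule 4: no change — vepayus
  rule 5: no change — vepayus
  ⇒ Karan vepayus
If borrowed from Wihan 'bipayut' after the early changes, it would undergo only the recent ones:
  rule 3 (unconditioned shift): bipayut → bipayus
  rule 4 (h-loss): no change (bipayus)
  rule 5 (palatalisation): no change (bipayus)
  ⇒ as a loan: bipayus
Karan 'bipayus' matches the loan outcome 'bipayus', not the inherited 'vepayus' — it skipped the early Karan changes, so it was borrowed from Wihan.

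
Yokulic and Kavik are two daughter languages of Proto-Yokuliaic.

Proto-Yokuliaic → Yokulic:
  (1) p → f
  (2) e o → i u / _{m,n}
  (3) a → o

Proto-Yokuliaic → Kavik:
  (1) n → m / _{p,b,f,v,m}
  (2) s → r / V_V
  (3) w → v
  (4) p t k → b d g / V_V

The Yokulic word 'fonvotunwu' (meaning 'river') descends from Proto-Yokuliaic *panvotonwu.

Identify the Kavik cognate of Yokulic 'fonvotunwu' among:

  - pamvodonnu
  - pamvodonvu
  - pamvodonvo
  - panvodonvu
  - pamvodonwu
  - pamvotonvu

pamvodonvu

Kavik: start from *panvotonwu.
  rule 1 (nasal place assimilation): panvotonwu → pamvotonwu
  rule 2: no change — pamvotonwu
  rule 3 (unconditioned shift): pamvotonwu → pamvotonvu
  rule 4 (intervocalic voicing): pamvotonvu → pamvodonvu
  ⇒ Kavik pamvodonvu
The other candidates each miss or misapply at least one Kavik change.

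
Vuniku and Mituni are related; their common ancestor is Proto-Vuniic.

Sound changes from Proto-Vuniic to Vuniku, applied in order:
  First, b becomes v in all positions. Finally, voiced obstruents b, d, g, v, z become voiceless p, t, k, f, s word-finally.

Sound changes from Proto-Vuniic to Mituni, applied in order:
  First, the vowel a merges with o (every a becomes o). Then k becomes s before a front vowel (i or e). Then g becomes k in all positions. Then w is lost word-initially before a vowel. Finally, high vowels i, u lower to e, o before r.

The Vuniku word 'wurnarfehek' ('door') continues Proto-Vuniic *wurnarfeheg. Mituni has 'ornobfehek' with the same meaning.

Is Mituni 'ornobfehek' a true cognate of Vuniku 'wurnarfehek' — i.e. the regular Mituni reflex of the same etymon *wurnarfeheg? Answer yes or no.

Derive the expected Mituni reflex of *wurnarfeheg:
Mituni: *wurnarfeheg > wurnorfeheg > wurnorfehek > urnorfehek > ornorfehek  (by vowel merger, unconditioned shift, glide loss, pre-rhotic lowering)
The regular Mituni reflex would be 'ornorfehek', but the attested form is 'ornobfehek'. The correspondence is irregular, so they are not cognates (the Mituni form has a different source).

no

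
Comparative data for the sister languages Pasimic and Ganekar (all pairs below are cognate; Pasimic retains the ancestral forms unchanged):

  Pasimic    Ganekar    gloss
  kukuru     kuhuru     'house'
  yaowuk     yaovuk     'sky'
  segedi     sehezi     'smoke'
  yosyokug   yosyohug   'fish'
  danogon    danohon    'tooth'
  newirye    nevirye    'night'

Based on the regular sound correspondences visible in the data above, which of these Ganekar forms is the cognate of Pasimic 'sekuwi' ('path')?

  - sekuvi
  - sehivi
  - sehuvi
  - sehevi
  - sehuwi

sehuvi

kukuru ~ kuhuru, yosyokug ~ yosyohug — Pasimic k corresponds to Ganekar h between vowels (before a back vowel).
newirye ~ nevirye — Pasimic w corresponds to Ganekar v between vowels (before a front vowel).
Applying these to Pasimic 'sekuwi':
  sekuwi → sehuwi   (k→h between vowels (before a back vowel))
  sehuwi → sehuvi   (w→v between vowels (before a front vowel))
So the Ganekar cognate is 'sehuvi'.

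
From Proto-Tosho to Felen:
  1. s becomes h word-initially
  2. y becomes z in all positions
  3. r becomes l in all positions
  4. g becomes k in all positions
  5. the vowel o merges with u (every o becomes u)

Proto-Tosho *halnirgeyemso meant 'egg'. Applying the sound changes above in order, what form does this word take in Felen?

Felen: start from *halnirgeyemso.
  rule 1: no change — halnirgeyemso
  rule 2 (unconditioned shift): halnirgeyemso → halnirgezemso
  rule 3 (unconditioned shift): halnirgezemso → halnilgezemso
  rule 4 (unconditioned shift): halnilgezemso → halnilkezemso
  rule 5 (vowel merger): halnilkezemso → halnilkezemsu
  ⇒ Felen halnilkezemsu

halnilkezemsu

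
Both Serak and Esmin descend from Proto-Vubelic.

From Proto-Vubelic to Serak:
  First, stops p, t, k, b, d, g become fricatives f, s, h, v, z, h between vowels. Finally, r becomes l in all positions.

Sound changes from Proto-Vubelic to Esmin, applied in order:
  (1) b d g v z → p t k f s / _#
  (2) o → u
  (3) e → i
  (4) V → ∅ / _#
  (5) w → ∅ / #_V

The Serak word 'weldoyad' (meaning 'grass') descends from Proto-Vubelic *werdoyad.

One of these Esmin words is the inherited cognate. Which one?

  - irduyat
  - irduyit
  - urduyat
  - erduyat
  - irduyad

irduyat

Esmin: *werdoyad
  werdoyad → werdoyat   [final devoicing]
  werdoyat → werduyat   [vowel merger]
  werduyat → wirduyat   [vowel merger]
  wirduyat (rule 4 does not apply)
  wirduyat → irduyat   [glide loss]
  giving Esmin irduyat.
Only 'irduyat' matches the regular Esmin development of *werdoyad.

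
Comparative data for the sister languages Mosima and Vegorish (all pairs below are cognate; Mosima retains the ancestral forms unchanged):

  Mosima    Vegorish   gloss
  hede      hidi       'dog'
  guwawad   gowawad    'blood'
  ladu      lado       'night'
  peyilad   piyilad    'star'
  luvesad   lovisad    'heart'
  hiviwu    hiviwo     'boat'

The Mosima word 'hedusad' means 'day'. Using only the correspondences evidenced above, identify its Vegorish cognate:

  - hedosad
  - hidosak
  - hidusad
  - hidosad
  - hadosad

hede ~ hidi, peyilad ~ piyilad — Mosima e corresponds to Vegorish i after a consonant, before a consonant other than r, m, n, p, b, f, v.
guwawad ~ gowawad — Mosima u corresponds to Vegorish o after a consonant, before a consonant other than r, m, n, p, b, f, v.
Applying these to Mosima 'hedusad':
  hedusad → hidusad   (e→i after a consonant, before a consonant other than r, m, n, p, b, f, v)
  hidusad → hidosad   (u→o after a consonant, before a consonant other than r, m, n, p, b, f, v)
So the Vegorish cognate is 'hidosad'.

hidosad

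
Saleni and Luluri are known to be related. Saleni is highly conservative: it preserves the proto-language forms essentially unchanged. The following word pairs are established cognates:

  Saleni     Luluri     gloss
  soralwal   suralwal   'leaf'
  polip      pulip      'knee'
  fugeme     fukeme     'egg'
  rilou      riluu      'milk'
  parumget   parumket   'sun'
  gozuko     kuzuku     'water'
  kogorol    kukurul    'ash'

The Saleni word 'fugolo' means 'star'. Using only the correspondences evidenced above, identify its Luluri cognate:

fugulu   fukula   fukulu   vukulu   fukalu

fukulu

kogorol ~ kukurul — Saleni g corresponds to Luluri k between vowels (before a back vowel).
polip ~ pulip, gozuko ~ kuzuku — Saleni o corresponds to Luluri u after a consonant, before a consonant other than r, m, n, p, b, f, v.
gozuko ~ kuzuku — Saleni o corresponds to Luluri u word-finally.
Applying these to Saleni 'fugolo':
  fugolo → fukolo   (g→k between vowels (before a back vowel))
  fukolo → fukulo   (o→u after a consonant, before a consonant other than r, m, n, p, b, f, v)
  fukulo → fukulu   (o→u word-finally)
So the Luluri cognate is 'fukulu'.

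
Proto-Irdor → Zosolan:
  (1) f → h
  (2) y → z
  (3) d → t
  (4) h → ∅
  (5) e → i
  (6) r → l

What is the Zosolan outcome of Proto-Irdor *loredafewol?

lolitaiwol

Zosolan: *loredafewol
  loredafewol → loredahewol   [unconditioned shift]
  loredahewol (rule 2 does not apply)
  loredahewol → loretahewol   [unconditioned shift]
  loretahewol → loretaewol   [h-loss]
  loretaewol → loritaiwol   [vowel merger]
  loritaiwol → lolitaiwol   [unconditioned shift]
  giving Zosolan lolitaiwol.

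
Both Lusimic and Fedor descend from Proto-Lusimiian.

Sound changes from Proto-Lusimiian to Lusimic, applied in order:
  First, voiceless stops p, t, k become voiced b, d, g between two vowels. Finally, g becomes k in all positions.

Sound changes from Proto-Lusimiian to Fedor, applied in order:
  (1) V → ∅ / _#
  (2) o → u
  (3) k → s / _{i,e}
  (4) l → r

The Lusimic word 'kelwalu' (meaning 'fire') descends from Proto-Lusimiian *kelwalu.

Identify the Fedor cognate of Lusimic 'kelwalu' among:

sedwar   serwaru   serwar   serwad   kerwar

Fedor: *kelwalu > kelwal > selwal > serwar  (by apocope, palatalisation, unconditioned shift)
Among the options, 'serwar' alone shows every Fedor change applied in order.

serwar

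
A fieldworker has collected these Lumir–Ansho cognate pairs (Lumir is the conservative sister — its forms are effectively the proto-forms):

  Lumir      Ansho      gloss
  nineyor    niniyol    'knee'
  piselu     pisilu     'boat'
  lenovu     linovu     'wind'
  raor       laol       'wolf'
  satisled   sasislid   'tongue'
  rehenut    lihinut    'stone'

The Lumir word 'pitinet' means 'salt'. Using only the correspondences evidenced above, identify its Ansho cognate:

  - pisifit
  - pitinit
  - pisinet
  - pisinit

pisinit

satisled ~ sasislid — Lumir t corresponds to Ansho s between vowels (before a front vowel).
nineyor ~ niniyol, piselu ~ pisilu — Lumir e corresponds to Ansho i after a consonant, before a consonant other than r, m, n, p, b, f, v.
Applying these to Lumir 'pitinet':
  pitinet → pisinet   (t→s between vowels (before a front vowel))
  pisinet → pisinit   (e→i after a consonant, before a consonant other than r, m, n, p, b, f, v)
So the Ansho cognate is 'pisinit'.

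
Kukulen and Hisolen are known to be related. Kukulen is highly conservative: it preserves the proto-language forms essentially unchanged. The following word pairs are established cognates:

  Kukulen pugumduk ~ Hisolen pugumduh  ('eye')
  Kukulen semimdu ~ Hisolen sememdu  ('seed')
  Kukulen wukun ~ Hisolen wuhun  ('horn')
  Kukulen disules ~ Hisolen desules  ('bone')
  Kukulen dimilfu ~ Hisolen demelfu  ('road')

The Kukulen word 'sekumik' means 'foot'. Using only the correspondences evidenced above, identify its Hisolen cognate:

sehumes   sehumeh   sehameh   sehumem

wukun ~ wuhun — Kukulen k corresponds to Hisolen h between vowels (before a back vowel).
disules ~ desules, dimilfu ~ demelfu — Kukulen i corresponds to Hisolen e after a consonant, before a consonant other than r, m, n, p, b, f, v.
pugumduk ~ pugumduh — Kukulen k corresponds to Hisolen h word-finally.
Applying these to Kukulen 'sekumik':
  sekumik → sehumik   (k→h between vowels (before a back vowel))
  sehumik → sehumek   (i→e after a consonant, before a consonant other than r, m, n, p, b, f, v)
  sehumek → sehumeh   (k→h word-finally)
So the Hisolen cognate is 'sehumeh'.

sehumeh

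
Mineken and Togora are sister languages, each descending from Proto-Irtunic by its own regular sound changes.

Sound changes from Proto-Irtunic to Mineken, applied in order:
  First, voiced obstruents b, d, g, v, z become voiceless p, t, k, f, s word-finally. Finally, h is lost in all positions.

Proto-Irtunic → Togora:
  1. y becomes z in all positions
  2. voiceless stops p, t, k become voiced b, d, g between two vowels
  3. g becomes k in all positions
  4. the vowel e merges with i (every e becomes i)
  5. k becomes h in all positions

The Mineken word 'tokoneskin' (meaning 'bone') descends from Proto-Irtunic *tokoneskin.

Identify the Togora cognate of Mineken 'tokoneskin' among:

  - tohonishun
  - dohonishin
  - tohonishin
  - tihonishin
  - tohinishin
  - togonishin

tohonishin

Togora: start from *tokoneskin.
  rule 1: no change — tokoneskin
  rule 2 (intervocalic voicing): tokoneskin → togoneskin
  rule 3 (unconditioned shift): togoneskin → tokoneskin
  rule 4 (vowel merger): tokoneskin → tokoniskin
  rule 5 (unconditioned shift): tokoniskin → tohonishin
  ⇒ Togora tohonishin
Among the options, 'tohonishin' alone shows every Togora change applied in order.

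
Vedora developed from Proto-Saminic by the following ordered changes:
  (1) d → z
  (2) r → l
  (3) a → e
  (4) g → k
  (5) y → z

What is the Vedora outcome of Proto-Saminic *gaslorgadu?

Vedora: *gaslorgadu
  gaslorgadu → gaslorgazu   [unconditioned shift]
  gaslorgazu → gaslolgazu   [unconditioned shift]
  gaslolgazu → geslolgezu   [vowel merger]
  geslolgezu → keslolkezu   [unconditioned shift]
  keslolkezu (rule 5 does not apply)
  giving Vedora keslolkezu.

keslolkezu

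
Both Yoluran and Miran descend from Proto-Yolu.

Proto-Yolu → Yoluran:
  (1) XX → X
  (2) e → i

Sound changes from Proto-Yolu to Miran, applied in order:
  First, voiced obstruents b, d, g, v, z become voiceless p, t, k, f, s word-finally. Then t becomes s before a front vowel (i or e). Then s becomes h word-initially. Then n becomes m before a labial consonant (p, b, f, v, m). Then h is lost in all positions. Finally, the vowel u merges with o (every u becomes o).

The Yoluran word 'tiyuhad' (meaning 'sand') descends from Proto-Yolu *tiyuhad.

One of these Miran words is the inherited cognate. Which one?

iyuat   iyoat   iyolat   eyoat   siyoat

iyoat

Miran: start from *tiyuhad.
  rule 1 (final devoicing): tiyuhad → tiyuhat
  rule 2 (palatalisation): tiyuhat → siyuhat
  rule 3 (debuccalisation): siyuhat → hiyuhat
  rule 4: no change — hiyuhat
  rule 5 (h-loss): hiyuhat → iyuat
  rule 6 (vowel merger): iyuat → iyoat
  ⇒ Miran iyoat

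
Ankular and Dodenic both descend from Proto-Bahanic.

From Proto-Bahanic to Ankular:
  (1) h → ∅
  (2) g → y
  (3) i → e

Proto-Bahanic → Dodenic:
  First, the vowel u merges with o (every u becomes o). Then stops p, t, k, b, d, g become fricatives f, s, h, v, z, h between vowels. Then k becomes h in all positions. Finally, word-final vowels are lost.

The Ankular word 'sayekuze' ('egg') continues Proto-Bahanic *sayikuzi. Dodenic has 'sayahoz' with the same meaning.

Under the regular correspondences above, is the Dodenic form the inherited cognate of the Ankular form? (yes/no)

no

Derive the expected Dodenic reflex of *sayikuzi:
Dodenic: *sayikuzi > sayikozi > sayihozi > sayihoz  (by vowel merger, intervocalic lenition, apocope)
The regular Dodenic reflex would be 'sayihoz', but the attested form is 'sayahoz'. The correspondence is irregular, so they are not cognates (the Dodenic form has a different source).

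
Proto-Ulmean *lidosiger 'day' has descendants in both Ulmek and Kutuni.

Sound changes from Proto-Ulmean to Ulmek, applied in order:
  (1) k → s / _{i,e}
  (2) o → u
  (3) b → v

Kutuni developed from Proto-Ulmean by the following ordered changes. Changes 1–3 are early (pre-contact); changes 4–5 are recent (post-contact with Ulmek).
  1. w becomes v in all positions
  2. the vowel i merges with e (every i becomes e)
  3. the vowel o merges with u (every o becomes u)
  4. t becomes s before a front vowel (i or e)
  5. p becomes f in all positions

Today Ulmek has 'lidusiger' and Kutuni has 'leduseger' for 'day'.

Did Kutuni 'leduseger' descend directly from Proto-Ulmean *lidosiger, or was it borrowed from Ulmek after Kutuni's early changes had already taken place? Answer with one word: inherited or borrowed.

inherited

If inherited, *lidosiger would pass through all of Kutuni's changes:
Kutuni: *lidosiger > ledoseger > leduseger  (by vowel merger, vowel merger)
If borrowed from Ulmek 'lidusiger' after the early changes, it would undergo only the recent ones:
  rule 4 (palatalisation): no change (lidusiger)
  rule 5 (unconditioned shift): no change (lidusiger)
  ⇒ as a loan: lidusiger
Kutuni 'leduseger' matches the inherited outcome exactly, so it is an inherited cognate, not a loan.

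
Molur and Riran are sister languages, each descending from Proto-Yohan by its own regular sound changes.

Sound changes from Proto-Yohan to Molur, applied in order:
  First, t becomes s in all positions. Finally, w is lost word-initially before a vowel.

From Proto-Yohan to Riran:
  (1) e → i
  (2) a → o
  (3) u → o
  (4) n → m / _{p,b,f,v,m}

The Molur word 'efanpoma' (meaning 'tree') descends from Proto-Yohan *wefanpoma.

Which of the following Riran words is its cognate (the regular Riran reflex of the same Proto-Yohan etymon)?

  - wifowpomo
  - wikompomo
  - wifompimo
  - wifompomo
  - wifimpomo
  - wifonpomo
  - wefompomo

Riran: *wefanpoma
  wefanpoma → wifanpoma   [vowel merger]
  wifanpoma → wifonpomo   [vowel merger]
  wifonpomo (rule 3 does not apply)
  wifonpomo → wifompomo   [nasal place assimilation]
  giving Riran wifompomo.
The other candidates each miss or misapply at least one Riran change.

wifompomo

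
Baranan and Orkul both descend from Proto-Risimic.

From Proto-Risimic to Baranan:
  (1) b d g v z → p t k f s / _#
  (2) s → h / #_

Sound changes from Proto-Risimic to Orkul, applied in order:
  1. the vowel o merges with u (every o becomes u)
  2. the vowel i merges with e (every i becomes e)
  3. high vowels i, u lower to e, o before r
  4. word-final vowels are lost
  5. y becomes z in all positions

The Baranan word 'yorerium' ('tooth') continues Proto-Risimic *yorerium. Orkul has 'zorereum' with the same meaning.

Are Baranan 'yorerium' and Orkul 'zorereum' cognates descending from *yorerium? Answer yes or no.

Derive the expected Orkul reflex of *yorerium:
Orkul: *yorerium > yurerium > yurereum > yorereum > zorereum  (by vowel merger, vowel merger, pre-rhotic lowering, unconditioned shift)
Orkul 'zorereum' matches the regular reflex exactly, so the pair is cognate.

yes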